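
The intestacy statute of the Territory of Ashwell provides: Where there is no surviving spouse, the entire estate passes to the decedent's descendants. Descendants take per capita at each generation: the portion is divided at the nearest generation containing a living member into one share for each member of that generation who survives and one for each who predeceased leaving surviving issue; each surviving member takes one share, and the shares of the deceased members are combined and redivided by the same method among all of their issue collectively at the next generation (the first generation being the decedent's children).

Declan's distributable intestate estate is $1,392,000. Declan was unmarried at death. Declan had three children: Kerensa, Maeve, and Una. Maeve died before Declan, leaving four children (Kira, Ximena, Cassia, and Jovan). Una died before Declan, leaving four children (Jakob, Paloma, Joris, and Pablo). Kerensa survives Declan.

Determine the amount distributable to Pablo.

The entire $1,392,000 passes to the descendants.
That amount ($1,392,000) is divided at the children's generation into 3 shares of $464,000. Kerensa takes $464,000. The 2 shares of the deceased (Maeve and Una) are combined into a pool of $928,000.
That pool ($928,000) is divided at the grandchildren's generation equally among Kira, Ximena, Cassia, Jovan, Jakob, Paloma, Joris, and Pablo: $116,000 each.

Pablo receives $116,000.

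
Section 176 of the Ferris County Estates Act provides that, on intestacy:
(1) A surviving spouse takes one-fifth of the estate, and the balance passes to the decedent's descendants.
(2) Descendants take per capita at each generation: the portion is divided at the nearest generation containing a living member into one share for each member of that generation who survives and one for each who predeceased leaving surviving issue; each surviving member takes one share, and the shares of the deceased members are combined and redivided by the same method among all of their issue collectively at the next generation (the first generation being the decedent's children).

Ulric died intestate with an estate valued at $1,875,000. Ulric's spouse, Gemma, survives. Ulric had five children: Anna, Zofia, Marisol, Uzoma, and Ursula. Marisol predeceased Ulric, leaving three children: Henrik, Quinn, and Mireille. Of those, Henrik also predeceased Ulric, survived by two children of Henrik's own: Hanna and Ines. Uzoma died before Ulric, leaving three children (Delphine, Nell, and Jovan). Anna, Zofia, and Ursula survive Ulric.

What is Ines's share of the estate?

Gemma takes one-fifth of $1,875,000 = $375,000. The remaining $1,500,000 passes to the descendants.
The descendants' portion ($1,500,000) is divided at the children's generation into 5 shares of $300,000. Anna, Zofia, and Ursula each take $300,000. The 2 shares of the deceased (Marisol and Uzoma) are combined into a pool of $600,000.
That pool ($600,000) is divided at the grandchildren's generation into 6 shares of $100,000. Quinn, Mireille, Delphine, Nell, and Jovan each take $100,000. The remaining share for the deceased Henrik ($100,000) is carried to the next generation.
That pool ($100,000) is divided at the great-grandchildren's generation equally among Hanna and Ines: $50,000 each.

Ines receives $50,000.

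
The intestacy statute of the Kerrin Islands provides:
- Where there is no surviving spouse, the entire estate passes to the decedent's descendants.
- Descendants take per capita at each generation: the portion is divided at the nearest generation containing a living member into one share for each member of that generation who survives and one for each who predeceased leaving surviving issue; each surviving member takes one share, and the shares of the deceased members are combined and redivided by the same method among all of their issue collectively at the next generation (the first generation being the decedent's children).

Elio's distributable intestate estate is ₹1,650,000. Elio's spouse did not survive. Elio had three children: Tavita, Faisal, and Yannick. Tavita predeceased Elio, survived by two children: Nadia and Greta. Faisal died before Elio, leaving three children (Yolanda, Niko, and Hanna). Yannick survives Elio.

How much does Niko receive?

Niko receives ₹220,000.

The entire ₹1,650,000 passes to the descendants.
That amount (₹1,650,000) is divided at the children's generation into 3 shares of ₹550,000. Yannick takes ₹550,000. The 2 shares of the deceased (Tavita and Faisal) are combined into a pool of ₹1,100,000.
That pool (₹1,100,000) is divided at the grandchildren's generation equally among Nadia, Greta, Yolanda, Niko, and Hanna: ₹220,000 each.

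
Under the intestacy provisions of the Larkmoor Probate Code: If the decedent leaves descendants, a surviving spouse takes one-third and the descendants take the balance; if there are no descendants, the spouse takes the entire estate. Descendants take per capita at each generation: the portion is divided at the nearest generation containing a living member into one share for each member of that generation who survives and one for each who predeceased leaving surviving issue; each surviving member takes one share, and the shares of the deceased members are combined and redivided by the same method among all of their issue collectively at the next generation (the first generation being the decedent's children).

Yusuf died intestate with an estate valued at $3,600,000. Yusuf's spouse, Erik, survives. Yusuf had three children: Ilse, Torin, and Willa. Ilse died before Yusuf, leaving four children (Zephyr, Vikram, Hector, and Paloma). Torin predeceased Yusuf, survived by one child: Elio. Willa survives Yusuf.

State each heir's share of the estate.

Erik: $1,200,000; Zephyr: $320,000; Vikram: $320,000; Hector: $320,000; Paloma: $320,000; Elio: $320,000; Willa: $800,000

Erik takes one-third of $3,600,000 = $1,200,000. The remaining $2,400,000 passes to the descendants.
The descendants' portion ($2,400,000) is divided at the children's generation into 3 shares of $800,000. Willa takes $800,000. The 2 shares of the deceased (Ilse and Torin) are combined into a pool of $1,600,000.
That pool ($1,600,000) is divided at the grandchildren's generation equally among Zephyr, Vikram, Hector, Paloma, and Elio: $320,000 each.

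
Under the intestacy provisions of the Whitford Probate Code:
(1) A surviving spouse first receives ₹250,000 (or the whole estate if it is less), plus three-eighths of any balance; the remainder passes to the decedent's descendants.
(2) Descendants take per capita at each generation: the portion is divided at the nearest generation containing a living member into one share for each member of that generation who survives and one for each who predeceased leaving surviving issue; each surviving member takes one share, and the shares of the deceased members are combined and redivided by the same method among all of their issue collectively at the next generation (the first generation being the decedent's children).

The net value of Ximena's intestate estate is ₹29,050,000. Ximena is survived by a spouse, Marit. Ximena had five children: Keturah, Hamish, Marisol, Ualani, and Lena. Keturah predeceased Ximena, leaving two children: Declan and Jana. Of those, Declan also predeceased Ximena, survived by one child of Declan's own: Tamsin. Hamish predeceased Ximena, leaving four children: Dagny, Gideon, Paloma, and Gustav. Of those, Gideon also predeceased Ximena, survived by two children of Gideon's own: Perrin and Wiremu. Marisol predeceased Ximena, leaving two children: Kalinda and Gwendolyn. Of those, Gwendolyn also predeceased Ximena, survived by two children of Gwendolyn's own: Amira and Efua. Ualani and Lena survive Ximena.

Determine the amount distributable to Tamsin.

Tamsin receives ₹810,000.

Marit first takes ₹250,000, leaving a balance of ₹28,800,000. Marit then takes three-eighths of the balance (₹10,800,000), for a total of ₹11,050,000. The remaining ₹18,000,000 passes to the descendants.
The descendants' portion (₹18,000,000) is divided at the children's generation into 5 shares of ₹3,600,000. Ualani and Lena each take ₹3,600,000. The 3 shares of the deceased (Keturah, Hamish, and Marisol) are combined into a pool of ₹10,800,000.
That pool (₹10,800,000) is divided at the grandchildren's generation into 8 shares of ₹1,350,000. Jana, Dagny, Paloma, Gustav, and Kalinda each take ₹1,350,000. The 3 shares of the deceased (Declan, Gideon, and Gwendolyn) are combined into a pool of ₹4,050,000.
That pool (₹4,050,000) is divided at the great-grandchildren's generation equally among Tamsin, Perrin, Wiremu, Amira, and Efua: ₹810,000 each.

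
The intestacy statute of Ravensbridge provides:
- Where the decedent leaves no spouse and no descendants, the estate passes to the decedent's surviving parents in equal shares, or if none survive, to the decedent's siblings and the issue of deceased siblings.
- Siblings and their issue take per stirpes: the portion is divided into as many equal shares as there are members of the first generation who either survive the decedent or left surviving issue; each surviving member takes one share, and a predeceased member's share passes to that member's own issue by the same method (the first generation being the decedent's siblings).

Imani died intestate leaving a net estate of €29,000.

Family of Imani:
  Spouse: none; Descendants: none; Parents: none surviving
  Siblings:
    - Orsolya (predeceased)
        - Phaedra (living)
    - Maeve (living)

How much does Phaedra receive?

The entire €29,000 passes to the siblings and their issue.
That amount (€29,000) is divided into 2 shares of €14,500: Maeve takes €14,500; Orsolya's €14,500 share passes to Orsolya's issue.
Orsolya's share (€14,500) passes entirely to Phaedra.

Phaedra receives €14,500.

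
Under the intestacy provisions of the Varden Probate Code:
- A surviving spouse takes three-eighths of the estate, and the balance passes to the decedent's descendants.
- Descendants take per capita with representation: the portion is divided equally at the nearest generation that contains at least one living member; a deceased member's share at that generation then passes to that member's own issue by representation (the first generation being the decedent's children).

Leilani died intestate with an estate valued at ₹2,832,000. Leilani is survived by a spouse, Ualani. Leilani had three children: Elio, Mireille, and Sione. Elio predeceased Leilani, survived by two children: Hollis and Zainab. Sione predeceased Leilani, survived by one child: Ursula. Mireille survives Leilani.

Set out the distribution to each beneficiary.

Ualani: ₹1,062,000; Hollis: ₹295,000; Zainab: ₹295,000; Mireille: ₹590,000; Ursula: ₹590,000

Ualani takes three-eighths of ₹2,832,000 = ₹1,062,000. The remaining ₹1,770,000 passes to the descendants.
The descendants' portion (₹1,770,000) is divided into 3 shares of ₹590,000: Mireille takes ₹590,000; Elio's ₹590,000 share passes to Elio's issue; Sione's ₹590,000 share passes to Sione's issue.
Elio's share (₹590,000) is divided into 2 shares of ₹295,000: Hollis and Zainab each take ₹295,000.
Sione's share (₹590,000) passes entirely to Ursula.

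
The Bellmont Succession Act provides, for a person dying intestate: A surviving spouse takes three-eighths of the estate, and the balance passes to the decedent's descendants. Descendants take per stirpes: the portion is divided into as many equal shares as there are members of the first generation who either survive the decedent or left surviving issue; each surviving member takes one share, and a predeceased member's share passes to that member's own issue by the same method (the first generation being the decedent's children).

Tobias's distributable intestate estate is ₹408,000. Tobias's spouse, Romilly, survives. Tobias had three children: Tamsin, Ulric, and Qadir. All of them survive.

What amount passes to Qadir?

Qadir receives ₹85,000.

Romilly takes three-eighths of ₹408,000 = ₹153,000. The remaining ₹255,000 passes to the descendants.
The descendants' portion (₹255,000) is divided into 3 shares of ₹85,000: Tamsin, Ulric, and Qadir each take ₹85,000.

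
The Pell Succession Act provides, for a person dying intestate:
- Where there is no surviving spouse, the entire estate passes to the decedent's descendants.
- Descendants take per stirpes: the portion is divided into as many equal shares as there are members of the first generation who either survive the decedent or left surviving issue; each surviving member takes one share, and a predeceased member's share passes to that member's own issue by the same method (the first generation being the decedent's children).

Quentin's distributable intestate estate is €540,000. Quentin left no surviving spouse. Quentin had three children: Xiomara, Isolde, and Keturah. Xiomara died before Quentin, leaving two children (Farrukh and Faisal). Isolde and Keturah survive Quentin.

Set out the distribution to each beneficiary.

The entire €540,000 passes to the descendants.
That amount (€540,000) is divided into 3 shares of €180,000: Isolde and Keturah each take €180,000; Xiomara's €180,000 share passes to Xiomara's issue.
Xiomara's share (€180,000) is divided into 2 shares of €90,000: Farrukh and Faisal each take €90,000.

Farrukh: €90,000; Faisal: €90,000; Isolde: €180,000; Keturah: €180,000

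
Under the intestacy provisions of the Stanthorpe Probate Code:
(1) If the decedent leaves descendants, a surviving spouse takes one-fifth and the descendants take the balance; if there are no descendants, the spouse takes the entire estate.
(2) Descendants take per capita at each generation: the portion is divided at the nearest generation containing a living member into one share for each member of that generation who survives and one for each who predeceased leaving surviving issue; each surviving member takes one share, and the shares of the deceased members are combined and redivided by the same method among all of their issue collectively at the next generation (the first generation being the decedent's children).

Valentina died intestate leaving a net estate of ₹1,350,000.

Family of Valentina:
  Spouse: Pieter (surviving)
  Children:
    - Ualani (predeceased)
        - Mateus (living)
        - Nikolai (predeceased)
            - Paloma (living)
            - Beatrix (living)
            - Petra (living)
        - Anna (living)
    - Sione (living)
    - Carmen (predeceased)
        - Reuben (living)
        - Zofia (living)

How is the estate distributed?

Pieter: ₹270,000; Mateus: ₹144,000; Paloma: ₹48,000; Beatrix: ₹48,000; Petra: ₹48,000; Anna: ₹144,000; Sione: ₹360,000; Reuben: ₹144,000; Zofia: ₹144,000

Pieter takes one-fifth of ₹1,350,000 = ₹270,000. The remaining ₹1,080,000 passes to the descendants.
The descendants' portion (₹1,080,000) is divided at the children's generation into 3 shares of ₹360,000. Sione takes ₹360,000. The 2 shares of the deceased (Ualani and Carmen) are combined into a pool of ₹720,000.
That pool (₹720,000) is divided at the grandchildren's generation into 5 shares of ₹144,000. Mateus, Anna, Reuben, and Zofia each take ₹144,000. The remaining share for the deceased Nikolai (₹144,000) is carried to the next generation.
That pool (₹144,000) is divided at the great-grandchildren's generation equally among Paloma, Beatrix, and Petra: ₹48,000 each.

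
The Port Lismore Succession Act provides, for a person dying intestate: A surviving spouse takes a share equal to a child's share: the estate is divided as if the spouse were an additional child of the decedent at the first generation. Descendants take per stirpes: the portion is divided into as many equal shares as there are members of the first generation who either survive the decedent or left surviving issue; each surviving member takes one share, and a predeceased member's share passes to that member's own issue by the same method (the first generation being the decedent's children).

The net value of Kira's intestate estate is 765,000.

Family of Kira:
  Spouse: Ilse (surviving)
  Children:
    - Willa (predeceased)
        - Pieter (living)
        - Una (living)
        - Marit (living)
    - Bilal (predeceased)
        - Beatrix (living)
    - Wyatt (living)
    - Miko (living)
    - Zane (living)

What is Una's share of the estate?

Una receives 42,500.

The spouse counts as an additional share at the children's level, so there are 6 primary shares of 127,500. Ilse takes one such share (127,500).
The children's combined portion (637,500) is divided into 5 shares of 127,500: Wyatt, Miko, and Zane each take 127,500; Willa's 127,500 share passes to Willa's issue; Bilal's 127,500 share passes to Bilal's issue.
Willa's share (127,500) is divided into 3 shares of 42,500: Pieter, Una, and Marit each take 42,500.
Bilal's share (127,500) passes entirely to Beatrix.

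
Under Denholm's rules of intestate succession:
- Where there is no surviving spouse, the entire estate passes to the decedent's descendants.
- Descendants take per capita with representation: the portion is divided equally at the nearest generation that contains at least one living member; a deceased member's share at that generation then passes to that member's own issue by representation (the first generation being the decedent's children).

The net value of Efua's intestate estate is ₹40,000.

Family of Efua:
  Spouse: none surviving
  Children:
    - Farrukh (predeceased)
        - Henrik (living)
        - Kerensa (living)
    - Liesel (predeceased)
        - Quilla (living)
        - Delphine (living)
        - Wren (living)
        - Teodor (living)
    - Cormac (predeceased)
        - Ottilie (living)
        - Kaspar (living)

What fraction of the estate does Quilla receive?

The entire ₹40,000 passes to the descendants.
No child survives, so the initial division is made at the grandchildren's generation.
That amount (₹40,000) is divided into 8 shares of ₹5,000: Henrik, Kerensa, Quilla, Delphine, Wren, Teodor, Ottilie, and Kaspar each take ₹5,000.

Quilla receives 1/8 of the estate.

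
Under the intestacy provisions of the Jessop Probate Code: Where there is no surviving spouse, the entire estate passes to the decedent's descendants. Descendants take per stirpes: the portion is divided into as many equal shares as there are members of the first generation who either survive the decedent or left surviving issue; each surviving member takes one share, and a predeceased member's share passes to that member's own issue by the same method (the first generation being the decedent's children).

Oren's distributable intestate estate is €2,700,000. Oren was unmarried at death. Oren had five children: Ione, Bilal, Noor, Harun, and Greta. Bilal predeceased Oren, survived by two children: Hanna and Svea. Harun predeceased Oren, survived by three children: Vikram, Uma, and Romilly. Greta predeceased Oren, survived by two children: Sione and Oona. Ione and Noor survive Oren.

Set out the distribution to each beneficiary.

The entire €2,700,000 passes to the descendants.
That amount (€2,700,000) is divided into 5 shares of €540,000: Ione and Noor each take €540,000; Bilal's €540,000 share passes to Bilal's issue; Harun's €540,000 share passes to Harun's issue; Greta's €540,000 share passes to Greta's issue.
Bilal's share (€540,000) is divided into 2 shares of €270,000: Hanna and Svea each take €270,000.
Harun's share (€540,000) is divided into 3 shares of €180,000: Vikram, Uma, and Romilly each take €180,000.
Greta's share (€540,000) is divided into 2 shares of €270,000: Sione and Oona each take €270,000.

Ione: €540,000; Hanna: €270,000; Svea: €270,000; Noor: €540,000; Vikram: €180,000; Uma: €180,000; Romilly: €180,000; Sione: €270,000; Oona: €270,000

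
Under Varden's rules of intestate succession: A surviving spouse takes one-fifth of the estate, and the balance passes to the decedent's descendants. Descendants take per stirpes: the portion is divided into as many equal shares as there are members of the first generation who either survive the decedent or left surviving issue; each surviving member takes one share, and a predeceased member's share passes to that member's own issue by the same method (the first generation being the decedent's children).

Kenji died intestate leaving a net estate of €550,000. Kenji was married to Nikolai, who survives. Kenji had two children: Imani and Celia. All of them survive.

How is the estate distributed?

Nikolai: €110,000; Imani: €220,000; Celia: €220,000

Nikolai takes one-fifth of €550,000 = €110,000. The remaining €440,000 passes to the descendants.
The descendants' portion (€440,000) is divided into 2 shares of €220,000: Imani and Celia each take €220,000.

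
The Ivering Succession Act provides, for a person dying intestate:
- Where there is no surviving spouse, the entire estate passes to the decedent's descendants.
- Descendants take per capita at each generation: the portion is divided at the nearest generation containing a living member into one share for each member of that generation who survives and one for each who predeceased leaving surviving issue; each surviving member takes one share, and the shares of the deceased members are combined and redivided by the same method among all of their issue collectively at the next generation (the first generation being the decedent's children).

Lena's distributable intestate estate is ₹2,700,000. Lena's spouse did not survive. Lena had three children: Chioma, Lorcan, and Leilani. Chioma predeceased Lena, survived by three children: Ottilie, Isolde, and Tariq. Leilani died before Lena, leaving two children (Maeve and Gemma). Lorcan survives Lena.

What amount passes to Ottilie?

Ottilie receives ₹360,000.

The entire ₹2,700,000 passes to the descendants.
That amount (₹2,700,000) is divided at the children's generation into 3 shares of ₹900,000. Lorcan takes ₹900,000. The 2 shares of the deceased (Chioma and Leilani) are combined into a pool of ₹1,800,000.
That pool (₹1,800,000) is divided at the grandchildren's generation equally among Ottilie, Isolde, Tariq, Maeve, and Gemma: ₹360,000 each.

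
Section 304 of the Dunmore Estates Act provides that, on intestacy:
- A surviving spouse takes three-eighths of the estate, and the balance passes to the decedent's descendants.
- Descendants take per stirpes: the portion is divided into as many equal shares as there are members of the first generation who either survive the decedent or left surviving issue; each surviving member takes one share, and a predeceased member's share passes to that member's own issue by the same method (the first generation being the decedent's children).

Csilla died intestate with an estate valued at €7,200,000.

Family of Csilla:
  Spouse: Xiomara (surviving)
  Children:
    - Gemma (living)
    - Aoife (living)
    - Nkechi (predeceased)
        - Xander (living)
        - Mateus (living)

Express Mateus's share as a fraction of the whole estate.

Xiomara takes three-eighths of €7,200,000 = €2,700,000. The remaining €4,500,000 passes to the descendants.
The descendants' portion (€4,500,000) is divided into 3 shares of €1,500,000: Gemma and Aoife each take €1,500,000; Nkechi's €1,500,000 share passes to Nkechi's issue.
Nkechi's share (€1,500,000) is divided into 2 shares of €750,000: Xander and Mateus each take €750,000.

Mateus receives 5/48 of the estate.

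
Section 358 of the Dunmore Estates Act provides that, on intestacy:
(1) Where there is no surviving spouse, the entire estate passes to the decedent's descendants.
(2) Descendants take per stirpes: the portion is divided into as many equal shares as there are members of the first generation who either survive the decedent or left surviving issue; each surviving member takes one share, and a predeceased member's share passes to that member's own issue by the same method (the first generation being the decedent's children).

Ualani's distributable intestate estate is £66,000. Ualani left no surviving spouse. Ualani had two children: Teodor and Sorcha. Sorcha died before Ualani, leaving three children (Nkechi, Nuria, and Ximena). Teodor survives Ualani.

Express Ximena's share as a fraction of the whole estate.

The entire £66,000 passes to the descendants.
That amount (£66,000) is divided into 2 shares of £33,000: Teodor takes £33,000; Sorcha's £33,000 share passes to Sorcha's issue.
Sorcha's share (£33,000) is divided into 3 shares of £11,000: Nkechi, Nuria, and Ximena each take £11,000.

Ximena receives 1/6 of the estate.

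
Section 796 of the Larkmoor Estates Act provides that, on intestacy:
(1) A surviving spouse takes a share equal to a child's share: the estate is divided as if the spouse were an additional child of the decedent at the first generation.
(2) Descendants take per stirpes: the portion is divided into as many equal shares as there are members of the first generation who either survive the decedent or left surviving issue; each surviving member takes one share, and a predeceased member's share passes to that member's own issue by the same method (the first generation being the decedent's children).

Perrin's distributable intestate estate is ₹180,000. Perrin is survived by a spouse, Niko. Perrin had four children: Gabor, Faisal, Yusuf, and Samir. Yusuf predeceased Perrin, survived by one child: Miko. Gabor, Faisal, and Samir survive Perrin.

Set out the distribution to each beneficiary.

The spouse counts as an additional share at the children's level, so there are 5 primary shares of ₹36,000. Niko takes one such share (₹36,000).
The children's combined portion (₹144,000) is divided into 4 shares of ₹36,000: Gabor, Faisal, and Samir each take ₹36,000; Yusuf's ₹36,000 share passes to Yusuf's issue.
Yusuf's share (₹36,000) passes entirely to Miko.

Niko: ₹36,000; Gabor: ₹36,000; Faisal: ₹36,000; Miko: ₹36,000; Samir: ₹36,000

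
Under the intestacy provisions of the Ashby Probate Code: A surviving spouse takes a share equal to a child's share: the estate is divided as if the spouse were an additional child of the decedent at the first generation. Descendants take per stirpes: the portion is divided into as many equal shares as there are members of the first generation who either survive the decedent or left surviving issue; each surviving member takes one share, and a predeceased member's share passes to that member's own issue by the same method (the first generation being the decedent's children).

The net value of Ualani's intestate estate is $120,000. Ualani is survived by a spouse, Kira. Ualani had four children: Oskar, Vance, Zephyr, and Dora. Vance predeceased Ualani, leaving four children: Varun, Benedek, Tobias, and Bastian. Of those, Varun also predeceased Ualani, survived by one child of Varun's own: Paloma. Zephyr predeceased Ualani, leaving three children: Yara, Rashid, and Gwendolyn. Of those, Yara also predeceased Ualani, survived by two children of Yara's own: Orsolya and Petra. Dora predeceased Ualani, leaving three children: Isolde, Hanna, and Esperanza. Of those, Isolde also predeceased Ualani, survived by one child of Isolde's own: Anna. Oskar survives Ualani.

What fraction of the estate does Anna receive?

Anna receives 1/15 of the estate.

The spouse counts as an additional share at the children's level, so there are 5 primary shares of $24,000. Kira takes one such share ($24,000).
The children's combined portion ($96,000) is divided into 4 shares of $24,000: Oskar takes $24,000; Vance's $24,000 share passes to Vance's issue; Zephyr's $24,000 share passes to Zephyr's issue; Dora's $24,000 share passes to Dora's issue.
Vance's share ($24,000) is divided into 4 shares of $6,000: Benedek, Tobias, and Bastian each take $6,000; Varun's $6,000 share passes to Varun's issue.
Varun's share ($6,000) passes entirely to Paloma.
Zephyr's share ($24,000) is divided into 3 shares of $8,000: Rashid and Gwendolyn each take $8,000; Yara's $8,000 share passes to Yara's issue.
Yara's share ($8,000) is divided into 2 shares of $4,000: Orsolya and Petra each take $4,000.
Dora's share ($24,000) is divided into 3 shares of $8,000: Hanna and Esperanza each take $8,000; Isolde's $8,000 share passes to Isolde's issue.
Isolde's share ($8,000) passes entirely to Anna.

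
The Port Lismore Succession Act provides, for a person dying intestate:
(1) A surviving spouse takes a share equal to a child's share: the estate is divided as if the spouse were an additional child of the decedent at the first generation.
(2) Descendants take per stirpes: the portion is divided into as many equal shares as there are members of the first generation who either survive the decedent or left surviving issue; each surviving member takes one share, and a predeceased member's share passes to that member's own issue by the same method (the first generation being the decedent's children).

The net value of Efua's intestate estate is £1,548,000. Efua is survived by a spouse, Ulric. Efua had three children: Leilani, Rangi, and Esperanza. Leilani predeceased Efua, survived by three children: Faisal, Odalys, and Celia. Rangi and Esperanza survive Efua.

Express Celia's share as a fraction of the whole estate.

Celia receives 1/12 of the estate.

The spouse counts as an additional share at the children's level, so there are 4 primary shares of £387,000. Ulric takes one such share (£387,000).
The children's combined portion (£1,161,000) is divided into 3 shares of £387,000: Rangi and Esperanza each take £387,000; Leilani's £387,000 share passes to Leilani's issue.
Leilani's share (£387,000) is divided into 3 shares of £129,000: Faisal, Odalys, and Celia each take £129,000.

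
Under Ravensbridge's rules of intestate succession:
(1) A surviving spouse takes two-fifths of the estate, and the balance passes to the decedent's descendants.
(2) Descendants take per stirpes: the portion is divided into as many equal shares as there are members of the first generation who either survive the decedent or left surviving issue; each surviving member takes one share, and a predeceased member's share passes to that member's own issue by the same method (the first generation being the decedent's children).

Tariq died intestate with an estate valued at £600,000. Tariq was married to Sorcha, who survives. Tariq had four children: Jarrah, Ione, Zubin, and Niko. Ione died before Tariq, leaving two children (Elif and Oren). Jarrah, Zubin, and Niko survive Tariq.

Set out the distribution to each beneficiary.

Sorcha takes two-fifths of £600,000 = £240,000. The remaining £360,000 passes to the descendants.
The descendants' portion (£360,000) is divided into 4 shares of £90,000: Jarrah, Zubin, and Niko each take £90,000; Ione's £90,000 share passes to Ione's issue.
Ione's share (£90,000) is divided into 2 shares of £45,000: Elif and Oren each take £45,000.

Sorcha: £240,000; Jarrah: £90,000; Elif: £45,000; Oren: £45,000; Zubin: £90,000; Niko: £90,000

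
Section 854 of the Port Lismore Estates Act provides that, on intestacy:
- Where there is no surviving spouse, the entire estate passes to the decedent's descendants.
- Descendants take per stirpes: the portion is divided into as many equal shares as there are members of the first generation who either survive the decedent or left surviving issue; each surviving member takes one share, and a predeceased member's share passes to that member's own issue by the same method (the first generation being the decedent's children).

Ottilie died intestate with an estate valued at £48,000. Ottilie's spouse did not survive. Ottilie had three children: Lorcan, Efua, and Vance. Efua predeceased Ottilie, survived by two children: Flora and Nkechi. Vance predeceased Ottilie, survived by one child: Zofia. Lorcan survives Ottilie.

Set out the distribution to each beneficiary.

Lorcan: £16,000; Flora: £8,000; Nkechi: £8,000; Zofia: £16,000

The entire £48,000 passes to the descendants.
That amount (£48,000) is divided into 3 shares of £16,000: Lorcan takes £16,000; Efua's £16,000 share passes to Efua's issue; Vance's £16,000 share passes to Vance's issue.
Efua's share (£16,000) is divided into 2 shares of £8,000: Flora and Nkechi each take £8,000.
Vance's share (£16,000) passes entirely to Zofia.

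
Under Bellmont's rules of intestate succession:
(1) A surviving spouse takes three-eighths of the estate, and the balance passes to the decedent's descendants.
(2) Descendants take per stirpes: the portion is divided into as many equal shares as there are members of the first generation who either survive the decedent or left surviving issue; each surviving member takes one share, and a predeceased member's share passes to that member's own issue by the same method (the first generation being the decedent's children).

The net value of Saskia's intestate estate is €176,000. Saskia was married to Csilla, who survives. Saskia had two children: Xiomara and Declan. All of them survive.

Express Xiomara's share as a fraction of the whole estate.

Xiomara receives 5/16 of the estate.

Csilla takes three-eighths of €176,000 = €66,000. The remaining €110,000 passes to the descendants.
The descendants' portion (€110,000) is divided into 2 shares of €55,000: Xiomara and Declan each take €55,000.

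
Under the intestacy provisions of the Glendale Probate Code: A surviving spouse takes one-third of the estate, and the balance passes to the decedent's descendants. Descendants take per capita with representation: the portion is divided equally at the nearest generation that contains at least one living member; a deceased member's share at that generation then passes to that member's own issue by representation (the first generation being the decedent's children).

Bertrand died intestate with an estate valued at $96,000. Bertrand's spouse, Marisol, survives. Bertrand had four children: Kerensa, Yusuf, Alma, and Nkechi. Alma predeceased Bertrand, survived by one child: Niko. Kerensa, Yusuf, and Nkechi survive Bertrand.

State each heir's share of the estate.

Marisol: $32,000; Kerensa: $16,000; Yusuf: $16,000; Niko: $16,000; Nkechi: $16,000

Marisol takes one-third of $96,000 = $32,000. The remaining $64,000 passes to the descendants.
The descendants' portion ($64,000) is divided into 4 shares of $16,000: Kerensa, Yusuf, and Nkechi each take $16,000; Alma's $16,000 share passes to Alma's issue.
Alma's share ($16,000) passes entirely to Niko.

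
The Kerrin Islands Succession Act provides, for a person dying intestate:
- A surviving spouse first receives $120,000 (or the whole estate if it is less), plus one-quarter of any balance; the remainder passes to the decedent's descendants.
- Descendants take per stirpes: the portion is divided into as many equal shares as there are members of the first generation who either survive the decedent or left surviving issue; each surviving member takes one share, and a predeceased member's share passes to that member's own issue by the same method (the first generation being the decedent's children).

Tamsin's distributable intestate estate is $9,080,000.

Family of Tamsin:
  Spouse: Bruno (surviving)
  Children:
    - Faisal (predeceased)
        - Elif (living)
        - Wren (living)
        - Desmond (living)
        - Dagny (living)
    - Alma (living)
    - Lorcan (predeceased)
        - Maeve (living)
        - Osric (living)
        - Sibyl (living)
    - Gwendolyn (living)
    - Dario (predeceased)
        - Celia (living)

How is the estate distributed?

Bruno: $2,360,000; Elif: $336,000; Wren: $336,000; Desmond: $336,000; Dagny: $336,000; Alma: $1,344,000; Maeve: $448,000; Osric: $448,000; Sibyl: $448,000; Gwendolyn: $1,344,000; Celia: $1,344,000

Bruno first takes $120,000, leaving a balance of $8,960,000. Bruno then takes one-quarter of the balance ($2,240,000), for a total of $2,360,000. The remaining $6,720,000 passes to the descendants.
The descendants' portion ($6,720,000) is divided into 5 shares of $1,344,000: Alma and Gwendolyn each take $1,344,000; Faisal's $1,344,000 share passes to Faisal's issue; Lorcan's $1,344,000 share passes to Lorcan's issue; Dario's $1,344,000 share passes to Dario's issue.
Faisal's share ($1,344,000) is divided into 4 shares of $336,000: Elif, Wren, Desmond, and Dagny each take $336,000.
Lorcan's share ($1,344,000) is divided into 3 shares of $448,000: Maeve, Osric, and Sibyl each take $448,000.
Dario's share ($1,344,000) passes entirely to Celia.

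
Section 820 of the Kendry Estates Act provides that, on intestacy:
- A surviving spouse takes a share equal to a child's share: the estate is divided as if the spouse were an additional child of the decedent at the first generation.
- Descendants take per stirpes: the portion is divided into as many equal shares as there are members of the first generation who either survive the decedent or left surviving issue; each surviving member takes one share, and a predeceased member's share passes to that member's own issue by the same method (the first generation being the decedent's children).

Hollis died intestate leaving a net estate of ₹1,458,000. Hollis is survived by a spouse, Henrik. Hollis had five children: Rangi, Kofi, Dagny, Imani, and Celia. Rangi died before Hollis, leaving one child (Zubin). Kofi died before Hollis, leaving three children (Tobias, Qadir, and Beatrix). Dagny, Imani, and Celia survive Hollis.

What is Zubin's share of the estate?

Zubin receives ₹243,000.

The spouse counts as an additional share at the children's level, so there are 6 primary shares of ₹243,000. Henrik takes one such share (₹243,000).
The children's combined portion (₹1,215,000) is divided into 5 shares of ₹243,000: Dagny, Imani, and Celia each take ₹243,000; Rangi's ₹243,000 share passes to Rangi's issue; Kofi's ₹243,000 share passes to Kofi's issue.
Rangi's share (₹243,000) passes entirely to Zubin.
Kofi's share (₹243,000) is divided into 3 shares of ₹81,000: Tobias, Qadir, and Beatrix each take ₹81,000.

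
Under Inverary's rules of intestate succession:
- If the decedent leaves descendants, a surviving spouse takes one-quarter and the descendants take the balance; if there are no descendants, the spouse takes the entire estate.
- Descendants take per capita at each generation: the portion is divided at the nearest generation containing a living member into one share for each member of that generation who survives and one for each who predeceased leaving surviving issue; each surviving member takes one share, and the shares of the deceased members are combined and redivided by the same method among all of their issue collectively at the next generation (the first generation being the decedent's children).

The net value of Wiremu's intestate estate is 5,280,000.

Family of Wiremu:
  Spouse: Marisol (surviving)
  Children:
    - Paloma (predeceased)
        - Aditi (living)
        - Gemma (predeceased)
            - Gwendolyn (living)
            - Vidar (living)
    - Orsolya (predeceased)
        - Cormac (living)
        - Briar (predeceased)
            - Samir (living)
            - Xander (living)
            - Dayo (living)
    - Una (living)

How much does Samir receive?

Marisol takes one-quarter of 5,280,000 = 1,320,000. The remaining 3,960,000 passes to the descendants.
The descendants' portion (3,960,000) is divided at the children's generation into 3 shares of 1,320,000. Una takes 1,320,000. The 2 shares of the deceased (Paloma and Orsolya) are combined into a pool of 2,640,000.
That pool (2,640,000) is divided at the grandchildren's generation into 4 shares of 660,000. Aditi and Cormac each take 660,000. The 2 shares of the deceased (Gemma and Briar) are combined into a pool of 1,320,000.
That pool (1,320,000) is divided at the great-grandchildren's generation equally among Gwendolyn, Vidar, Samir, Xander, and Dayo: 264,000 each.

Samir receives 264,000.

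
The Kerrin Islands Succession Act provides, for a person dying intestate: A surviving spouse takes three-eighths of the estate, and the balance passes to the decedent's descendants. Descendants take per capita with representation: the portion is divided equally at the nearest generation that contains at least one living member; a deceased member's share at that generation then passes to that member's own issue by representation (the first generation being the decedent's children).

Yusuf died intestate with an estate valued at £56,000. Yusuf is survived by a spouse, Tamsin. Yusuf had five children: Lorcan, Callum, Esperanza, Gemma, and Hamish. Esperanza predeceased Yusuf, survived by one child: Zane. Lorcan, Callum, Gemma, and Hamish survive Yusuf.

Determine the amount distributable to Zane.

Zane receives £7,000.

Tamsin takes three-eighths of £56,000 = £21,000. The remaining £35,000 passes to the descendants.
The descendants' portion (£35,000) is divided into 5 shares of £7,000: Lorcan, Callum, Gemma, and Hamish each take £7,000; Esperanza's £7,000 share passes to Esperanza's issue.
Esperanza's share (£7,000) passes entirely to Zane.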